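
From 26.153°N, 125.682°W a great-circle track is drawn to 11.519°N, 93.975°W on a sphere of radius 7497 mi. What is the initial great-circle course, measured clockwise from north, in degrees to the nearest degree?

Δλ = 31.707° = 0.5534 rad.
y = sin Δλ · cos φ₂ = (0.5256)(0.9799) = 0.5150
x = cos φ₁ sin φ₂ − sin φ₁ cos φ₂ cos Δλ = (0.8976)(0.1997) − (0.4408)(0.9799)(0.8507) = -0.1882
θ = atan2(y, x) = 110.07°, so the bearing is 110°.

110°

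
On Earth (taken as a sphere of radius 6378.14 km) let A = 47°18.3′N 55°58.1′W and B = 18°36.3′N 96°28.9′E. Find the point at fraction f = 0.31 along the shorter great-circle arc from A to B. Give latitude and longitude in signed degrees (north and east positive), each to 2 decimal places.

Central angle δ = 1.9127 rad. Interpolating on the sphere with fraction f = 0.31:
P = [sin((1−f)δ)·A + sin(fδ)·B] / sin δ = 1.0282·A + 0.5931·B in Cartesian coordinates,
giving P = (0.3267, -0.0192, 0.9449), i.e. latitude 70.90°, longitude -3.37°.

70.90°, -3.37°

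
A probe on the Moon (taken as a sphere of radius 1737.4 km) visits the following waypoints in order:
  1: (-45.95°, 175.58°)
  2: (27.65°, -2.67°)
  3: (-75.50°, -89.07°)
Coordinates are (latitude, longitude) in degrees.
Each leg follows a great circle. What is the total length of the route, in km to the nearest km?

8413 km

Leg 1→2: central angle 2.8213 rad, distance 4901.7 km.
Leg 2→3: central angle 2.0212 rad, distance 3511.7 km.
Total: 4901.7 + 3511.7 ≈ 8413 km.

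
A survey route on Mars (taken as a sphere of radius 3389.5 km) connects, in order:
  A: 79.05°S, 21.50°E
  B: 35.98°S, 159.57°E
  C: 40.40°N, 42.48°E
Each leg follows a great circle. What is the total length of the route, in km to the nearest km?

11468 km

Leg A→B: central angle 1.0900 rad, distance 3694.7 km.
Leg B→C: central angle 2.2935 rad, distance 7773.8 km.
Total: 3694.7 + 7773.8 ≈ 11468 km.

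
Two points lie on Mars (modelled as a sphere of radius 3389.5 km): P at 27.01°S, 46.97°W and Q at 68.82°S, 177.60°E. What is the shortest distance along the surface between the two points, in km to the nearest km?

In radians: φ₁ = -0.4714, φ₂ = -1.2011, Δλ = -135.430° = -2.3637 rad.
Haversine: a = sin²(Δφ/2) + cos φ₁ cos φ₂ sin²(Δλ/2) = 0.1273 + (0.8909)(0.3613)(0.8562) = 0.40292.
Central angle c = 2·arcsin(√a) = 1.37540 rad.
Distance = R·c = 3389.5 × 1.3754 ≈ 4662 km.

4662 km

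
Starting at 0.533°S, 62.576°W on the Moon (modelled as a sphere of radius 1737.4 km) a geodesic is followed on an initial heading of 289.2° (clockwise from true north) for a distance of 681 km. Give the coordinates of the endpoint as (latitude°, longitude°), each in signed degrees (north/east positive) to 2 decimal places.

6.72°, -83.88°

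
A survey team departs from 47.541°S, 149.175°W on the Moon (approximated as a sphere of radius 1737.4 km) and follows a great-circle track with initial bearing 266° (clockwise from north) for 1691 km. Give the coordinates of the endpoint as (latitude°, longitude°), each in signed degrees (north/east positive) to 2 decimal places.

-27.00°, 143.06°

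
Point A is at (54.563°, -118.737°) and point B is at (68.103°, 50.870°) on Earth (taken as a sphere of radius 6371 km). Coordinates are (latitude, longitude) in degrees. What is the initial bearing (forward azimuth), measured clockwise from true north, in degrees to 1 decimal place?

With φ₁ = 0.9523, φ₂ = 1.1886, Δλ = 2.9602 rad, the forward-azimuth formula gives
θ = atan2( sin Δλ cos φ₂ , cos φ₁ sin φ₂ − sin φ₁ cos φ₂ cos Δλ ) = atan2(0.0673, 0.8368) = 4.60°.
So the initial bearing is 4.6°.

4.6°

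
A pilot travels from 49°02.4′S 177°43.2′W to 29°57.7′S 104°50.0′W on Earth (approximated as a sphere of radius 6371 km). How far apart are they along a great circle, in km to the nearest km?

6341 km

In radians: φ₁ = -0.8559, φ₂ = -0.5229, Δλ = 72.887° = 1.2721 rad.
Haversine: a = sin²(Δφ/2) + cos φ₁ cos φ₂ sin²(Δλ/2) = 0.0275 + (0.6555)(0.8664)(0.3529) = 0.22787.
Central angle c = 2·arcsin(√a) = 0.99528 rad.
Distance = R·c = 6371 × 0.9953 ≈ 6341 km.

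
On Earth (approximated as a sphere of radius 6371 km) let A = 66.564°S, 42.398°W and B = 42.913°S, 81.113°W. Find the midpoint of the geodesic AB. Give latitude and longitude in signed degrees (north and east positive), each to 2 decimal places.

-56.15°, -67.70°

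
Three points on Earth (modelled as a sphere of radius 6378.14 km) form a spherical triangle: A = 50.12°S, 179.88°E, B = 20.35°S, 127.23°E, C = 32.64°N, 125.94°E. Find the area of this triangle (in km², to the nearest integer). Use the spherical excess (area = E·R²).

14902329 km²

Side lengths (central angles): a = 0.9251, b = 1.6670, c = 0.8872 rad; semiperimeter s = 1.7397.
By l'Huilier's theorem, tan(E/4) = √[tan(s/2) tan((s−a)/2) tan((s−b)/2) tan((s−c)/2)], giving spherical excess E = 0.3663 rad.
Area = E·R² = 0.3663 × (6378.14)² ≈ 14902329 km².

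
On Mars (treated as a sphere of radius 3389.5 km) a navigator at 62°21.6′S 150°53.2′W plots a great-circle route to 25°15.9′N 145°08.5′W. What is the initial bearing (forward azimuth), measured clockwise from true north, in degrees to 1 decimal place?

With φ₁ = -1.0884, φ₂ = 0.4410, Δλ = 0.1003 rad, the forward-azimuth formula gives
θ = atan2( sin Δλ cos φ₂ , cos φ₁ sin φ₂ − sin φ₁ cos φ₂ cos Δλ ) = atan2(0.0905, 0.9951) = 5.20°.
So the initial bearing is 5.2°.

5.2°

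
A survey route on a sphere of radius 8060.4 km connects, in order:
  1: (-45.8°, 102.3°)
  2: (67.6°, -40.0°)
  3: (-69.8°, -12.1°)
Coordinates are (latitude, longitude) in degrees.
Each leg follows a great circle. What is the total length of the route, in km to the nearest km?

Leg 1→2: central angle 2.6322 rad, distance 21216.2 km.
Leg 2→3: central angle 2.4210 rad, distance 19513.9 km.
Total: 21216.2 + 19513.9 ≈ 40730 km.

40730 km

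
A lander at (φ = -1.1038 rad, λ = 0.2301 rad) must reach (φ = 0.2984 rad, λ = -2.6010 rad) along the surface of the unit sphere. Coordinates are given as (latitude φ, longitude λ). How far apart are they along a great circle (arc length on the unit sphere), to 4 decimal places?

2.3080

In radians: φ₁ = -1.1038, φ₂ = 0.2984, Δλ = -162.210° = -2.8311 rad.
cos c = sin φ₁ sin φ₂ + cos φ₁ cos φ₂ cos Δλ = (-0.8929)(0.2940) + (0.4502)(0.9558)(-0.9522) = -0.67225,
so c = arccos(-0.67225) = 2.30804 rad.
On the unit sphere the arc length equals the central angle: 2.3080.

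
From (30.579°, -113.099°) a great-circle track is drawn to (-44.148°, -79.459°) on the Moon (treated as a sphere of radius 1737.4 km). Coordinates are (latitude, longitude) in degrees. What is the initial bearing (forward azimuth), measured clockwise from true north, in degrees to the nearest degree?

156°

Δλ = 33.640° = 0.5871 rad.
y = sin Δλ · cos φ₂ = (0.5540)(0.7175) = 0.3975
x = cos φ₁ sin φ₂ − sin φ₁ cos φ₂ cos Δλ = (0.8609)(-0.6965) − (0.5087)(0.7175)(0.8325) = -0.9036
θ = atan2(y, x) = 156.25°, so the bearing is 156°.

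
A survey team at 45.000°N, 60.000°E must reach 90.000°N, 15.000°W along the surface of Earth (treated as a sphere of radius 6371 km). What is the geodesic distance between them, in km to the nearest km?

5004 km

Let φ₁ = 0.7854 rad, φ₂ = 1.5708 rad, and Δλ = -1.3090 rad.
cos c = sin φ₁ sin φ₂ + cos φ₁ cos φ₂ cos Δλ = (0.7071)(1.0000) + (0.7071)(0.0000)(0.2588) = 0.70711,
so c = arccos(0.70711) = 0.78540 rad.
Distance = R·c = 6371 × 0.7854 ≈ 5004 km.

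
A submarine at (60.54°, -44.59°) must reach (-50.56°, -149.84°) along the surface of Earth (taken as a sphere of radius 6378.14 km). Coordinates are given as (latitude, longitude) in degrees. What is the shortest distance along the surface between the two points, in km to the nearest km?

In radians: φ₁ = 1.0566, φ₂ = -0.8824, Δλ = -105.250° = -1.8370 rad.
cos c = sin φ₁ sin φ₂ + cos φ₁ cos φ₂ cos Δλ = (0.8707)(-0.7723) + (0.4918)(0.6353)(-0.2630) = -0.75461,
so c = arccos(-0.75461) = 2.42586 rad.
Distance = R·c = 6378.14 × 2.4259 ≈ 15472 km.

15472 km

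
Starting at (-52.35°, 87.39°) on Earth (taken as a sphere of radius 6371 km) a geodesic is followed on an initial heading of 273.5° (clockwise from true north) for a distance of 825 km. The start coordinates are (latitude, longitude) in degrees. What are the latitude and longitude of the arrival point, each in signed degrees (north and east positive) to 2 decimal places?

Angular distance δ = d/R = 825/6371 = 0.12949 rad; initial bearing θ = 4.7735 rad.
sin φ₂ = sin φ₁ cos δ + cos φ₁ sin δ cos θ = (-0.7918)(0.9916) + (0.6108)(0.1291)(0.0610) = -0.7803, so φ₂ = -51.29°.
Δλ = atan2(sin θ sin δ cos φ₁, cos δ − sin φ₁ sin φ₂) = atan2(-0.0787, 0.3738) = -11.894°.
λ₂ = 87.390° − 11.894° = 75.50°.

-51.29°, 75.50°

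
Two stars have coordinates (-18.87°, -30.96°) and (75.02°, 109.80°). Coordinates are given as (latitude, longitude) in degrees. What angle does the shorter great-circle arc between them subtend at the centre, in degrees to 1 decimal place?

120.1°

With latitudes φ₁ = -18.870°, φ₂ = 75.020° and longitude difference Δλ = 140.760°:
Haversine: a = sin²(Δφ/2) + cos φ₁ cos φ₂ sin²(Δλ/2) = 0.5339 + (0.9463)(0.2585)(0.8873) = 0.75093.
Central angle c = 2·arcsin(√a) = 2.09655 rad.
So the angular separation is 120.1°.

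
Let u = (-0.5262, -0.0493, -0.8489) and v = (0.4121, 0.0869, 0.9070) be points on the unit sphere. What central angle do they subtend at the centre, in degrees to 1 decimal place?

172.3°

u·v = -0.9911; |u| = 1.0000, |v| = 1.0000.
cos θ = (u·v)/(|u||v|) = -0.9911, so θ = 172.3°.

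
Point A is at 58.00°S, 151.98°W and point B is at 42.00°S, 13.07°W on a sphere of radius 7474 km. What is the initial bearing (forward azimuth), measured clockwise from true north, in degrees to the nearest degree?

150°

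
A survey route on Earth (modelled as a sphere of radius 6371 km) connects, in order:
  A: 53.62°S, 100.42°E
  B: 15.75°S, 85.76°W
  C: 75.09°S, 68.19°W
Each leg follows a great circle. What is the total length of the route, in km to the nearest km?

18962 km

Leg A→B: central angle 1.9273 rad, distance 12278.9 km.
Leg B→C: central angle 1.0491 rad, distance 6683.5 km.
Total: 12278.9 + 6683.5 ≈ 18962 km.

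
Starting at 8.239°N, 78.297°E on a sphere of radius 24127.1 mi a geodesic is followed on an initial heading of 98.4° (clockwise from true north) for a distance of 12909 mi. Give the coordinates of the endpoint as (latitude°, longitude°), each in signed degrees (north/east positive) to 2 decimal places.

2.84°, 108.63°

Angular distance δ = d/R = 12909/24127.1 = 0.53504 rad; initial bearing θ = 1.7174 rad.
sin φ₂ = sin φ₁ cos δ + cos φ₁ sin δ cos θ = (0.1433)(0.8602) + (0.9897)(0.5099)(-0.1461) = 0.0496, so φ₂ = 2.84°.
Δλ = atan2(sin θ sin δ cos φ₁, cos δ − sin φ₁ sin φ₂) = atan2(0.4992, 0.8531) = 30.333°.
λ₂ = 78.297° + 30.333° = 108.63°.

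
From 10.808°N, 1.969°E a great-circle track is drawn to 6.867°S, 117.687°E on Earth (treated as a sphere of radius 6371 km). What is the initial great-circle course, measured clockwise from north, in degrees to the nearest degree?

Δλ = 115.718° = 2.0197 rad.
y = sin Δλ · cos φ₂ = (0.9009)(0.9928) = 0.8945
x = cos φ₁ sin φ₂ − sin φ₁ cos φ₂ cos Δλ = (0.9823)(-0.1196) − (0.1875)(0.9928)(-0.4339) = -0.0367
θ = atan2(y, x) = 92.35°, so the bearing is 92°.

92°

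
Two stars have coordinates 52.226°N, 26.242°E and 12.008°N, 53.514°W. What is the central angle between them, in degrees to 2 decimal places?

With latitudes φ₁ = 52.226°, φ₂ = 12.008° and longitude difference Δλ = -79.756°:
Haversine: a = sin²(Δφ/2) + cos φ₁ cos φ₂ sin²(Δλ/2) = 0.1182 + (0.6125)(0.9781)(0.4111) = 0.36450.
Central angle c = 2·arcsin(√a) = 1.29636 rad.
So the angular separation is 74.28°.

74.28°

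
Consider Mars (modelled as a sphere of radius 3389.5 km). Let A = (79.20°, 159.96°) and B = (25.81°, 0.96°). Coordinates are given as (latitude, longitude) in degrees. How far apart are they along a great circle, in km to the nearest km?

4397 km

In radians: φ₁ = 1.3823, φ₂ = 0.4505, Δλ = -159.000° = -2.7751 rad.
cos c = sin φ₁ sin φ₂ + cos φ₁ cos φ₂ cos Δλ = (0.9823)(0.4354) + (0.1874)(0.9002)(-0.9336) = 0.27019,
so c = arccos(0.27019) = 1.29720 rad.
Distance = R·c = 3389.5 × 1.2972 ≈ 4397 km.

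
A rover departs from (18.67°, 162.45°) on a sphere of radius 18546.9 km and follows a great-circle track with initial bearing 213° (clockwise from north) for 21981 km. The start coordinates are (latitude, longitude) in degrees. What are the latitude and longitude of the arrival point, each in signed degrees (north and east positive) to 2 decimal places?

Angular distance δ = d/R = 21981/18546.9 = 1.18516 rad; initial bearing θ = 3.7176 rad.
sin φ₂ = sin φ₁ cos δ + cos φ₁ sin δ cos θ = (0.3201)(0.3762) + (0.9474)(0.9266)(-0.8387) = -0.6158, so φ₂ = -38.01°.
Δλ = atan2(sin θ sin δ cos φ₁, cos δ − sin φ₁ sin φ₂) = atan2(-0.4781, 0.5733) = -39.827°.
λ₂ = 162.450° − 39.827° = 122.62°.

-38.01°, 122.62°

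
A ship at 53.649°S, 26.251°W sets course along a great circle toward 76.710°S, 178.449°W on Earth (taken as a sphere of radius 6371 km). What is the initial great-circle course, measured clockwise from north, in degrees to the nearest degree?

188°

With φ₁ = -0.9364, φ₂ = -1.3388, Δλ = -2.6564 rad, the forward-azimuth formula gives
θ = atan2( sin Δλ cos φ₂ , cos φ₁ sin φ₂ − sin φ₁ cos φ₂ cos Δλ ) = atan2(-0.1072, -0.7406) = -171.76°.
Adding 360° brings this into [0°, 360°): 188°.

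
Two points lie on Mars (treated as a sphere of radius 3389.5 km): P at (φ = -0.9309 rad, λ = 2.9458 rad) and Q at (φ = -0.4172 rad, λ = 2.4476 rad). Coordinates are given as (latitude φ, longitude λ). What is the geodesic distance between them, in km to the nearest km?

Let φ₁ = -0.9309 rad, φ₂ = -0.4172 rad, and Δλ = -0.4982 rad.
Haversine: a = sin²(Δφ/2) + cos φ₁ cos φ₂ sin²(Δλ/2) = 0.0645 + (0.5971)(0.9142)(0.0608) = 0.09771.
Central angle c = 2·arcsin(√a) = 0.63584 rad.
Distance = R·c = 3389.5 × 0.6358 ≈ 2155 km.

2155 km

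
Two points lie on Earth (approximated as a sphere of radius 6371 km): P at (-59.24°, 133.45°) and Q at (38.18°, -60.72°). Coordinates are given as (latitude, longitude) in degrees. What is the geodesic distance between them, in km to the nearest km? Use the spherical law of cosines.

17465 km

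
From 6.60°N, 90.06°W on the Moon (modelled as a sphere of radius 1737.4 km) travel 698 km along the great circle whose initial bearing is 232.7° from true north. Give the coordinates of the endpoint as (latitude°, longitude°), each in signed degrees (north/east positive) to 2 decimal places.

Angular distance δ = d/R = 698/1737.4 = 0.40175 rad; initial bearing θ = 4.0614 rad.
sin φ₂ = sin φ₁ cos δ + cos φ₁ sin δ cos θ = (0.1149)(0.9204) + (0.9934)(0.3910)(-0.6060) = -0.1296, so φ₂ = -7.45°.
Δλ = atan2(sin θ sin δ cos φ₁, cos δ − sin φ₁ sin φ₂) = atan2(-0.3090, 0.9353) = -18.282°.
λ₂ = -90.060° − 18.282° = -108.34°.

-7.45°, -108.34°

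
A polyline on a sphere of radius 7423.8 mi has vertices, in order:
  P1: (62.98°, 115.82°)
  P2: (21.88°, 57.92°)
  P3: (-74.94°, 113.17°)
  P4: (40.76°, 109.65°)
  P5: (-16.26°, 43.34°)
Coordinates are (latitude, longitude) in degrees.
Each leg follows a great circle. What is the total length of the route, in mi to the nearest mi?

Leg P1→P2: central angle 0.9812 rad, distance 7284.4 mi.
Leg P2→P3: central angle 1.7951 rad, distance 13326.5 mi.
Leg P3→P4: central angle 2.0198 rad, distance 14994.3 mi.
Leg P4→P5: central angle 1.4612 rad, distance 10847.8 mi.
Total: 7284.4 + 13326.5 + 14994.3 + 10847.8 ≈ 46453 mi.

46453 mi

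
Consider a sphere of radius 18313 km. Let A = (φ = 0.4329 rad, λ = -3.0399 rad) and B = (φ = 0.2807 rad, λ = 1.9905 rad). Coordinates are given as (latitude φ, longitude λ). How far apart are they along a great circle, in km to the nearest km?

21450 km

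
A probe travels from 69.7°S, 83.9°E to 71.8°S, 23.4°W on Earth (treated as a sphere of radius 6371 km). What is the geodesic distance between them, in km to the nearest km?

3427 km

Let φ₁ = -1.2165 rad, φ₂ = -1.2531 rad, and Δλ = -1.8727 rad.
cos c = sin φ₁ sin φ₂ + cos φ₁ cos φ₂ cos Δλ = (-0.9379)(-0.9500) + (0.3469)(0.3123)(-0.2974) = 0.85874,
so c = arccos(0.85874) = 0.53798 rad.
Distance = R·c = 6371 × 0.5380 ≈ 3427 km.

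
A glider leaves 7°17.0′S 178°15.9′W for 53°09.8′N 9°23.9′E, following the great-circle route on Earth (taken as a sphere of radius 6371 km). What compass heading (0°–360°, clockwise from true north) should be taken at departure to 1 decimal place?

353.7°

Δλ = -172.337° = -3.0078 rad.
y = sin Δλ · cos φ₂ = (-0.1334)(0.5995) = -0.0799
x = cos φ₁ sin φ₂ − sin φ₁ cos φ₂ cos Δλ = (0.9919)(0.8003) − (-0.1268)(0.5995)(-0.9911) = 0.7186
θ = atan2(y, x) = -6.35°; adding 360° gives 353.7°.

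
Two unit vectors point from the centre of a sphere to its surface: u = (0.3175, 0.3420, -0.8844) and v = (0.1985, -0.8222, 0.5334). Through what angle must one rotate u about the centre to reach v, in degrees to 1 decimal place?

u·v = -0.6899; |u| = 1.0000, |v| = 1.0000.
cos θ = (u·v)/(|u||v|) = -0.6900, so θ = 133.6°.

133.6°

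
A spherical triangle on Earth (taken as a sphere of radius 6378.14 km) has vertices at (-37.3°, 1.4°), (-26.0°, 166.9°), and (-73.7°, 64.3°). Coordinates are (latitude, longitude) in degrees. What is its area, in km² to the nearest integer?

Side lengths (central angles): a = 1.1964, b = 0.8185, c = 2.0115 rad; semiperimeter s = 2.0132.
By l'Huilier's theorem, tan(E/4) = √[tan(s/2) tan((s−a)/2) tan((s−b)/2) tan((s−c)/2)], giving spherical excess E = 0.0795 rad.
Area = E·R² = 0.0795 × (6378.14)² ≈ 3232414 km².

3232414 km²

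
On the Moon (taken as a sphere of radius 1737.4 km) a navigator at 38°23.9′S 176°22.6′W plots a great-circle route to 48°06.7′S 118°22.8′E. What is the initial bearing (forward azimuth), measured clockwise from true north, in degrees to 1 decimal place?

235.9°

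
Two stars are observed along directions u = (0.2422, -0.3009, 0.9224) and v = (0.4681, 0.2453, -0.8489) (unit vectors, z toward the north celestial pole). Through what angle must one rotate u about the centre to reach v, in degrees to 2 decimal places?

u·v = -0.7435; |u| = 1.0000, |v| = 1.0000.
cos θ = (u·v)/(|u||v|) = -0.7435, so θ = 138.03°.

138.03°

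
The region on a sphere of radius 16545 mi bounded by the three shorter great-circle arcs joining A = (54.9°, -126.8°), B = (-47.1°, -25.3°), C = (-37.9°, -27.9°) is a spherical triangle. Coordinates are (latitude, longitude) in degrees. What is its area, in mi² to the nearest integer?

Side lengths (central angles): a = 0.1640, b = 2.1807, c = 2.3150 rad; semiperimeter s = 2.3298.
By l'Huilier's theorem, tan(E/4) = √[tan(s/2) tan((s−a)/2) tan((s−b)/2) tan((s−c)/2)], giving spherical excess E = 0.1971 rad.
Area = E·R² = 0.1971 × (16545)² ≈ 53960746 mi².

53960746 mi²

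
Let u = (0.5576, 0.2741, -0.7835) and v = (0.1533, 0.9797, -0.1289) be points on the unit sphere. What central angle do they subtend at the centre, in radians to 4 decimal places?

1.0984 rad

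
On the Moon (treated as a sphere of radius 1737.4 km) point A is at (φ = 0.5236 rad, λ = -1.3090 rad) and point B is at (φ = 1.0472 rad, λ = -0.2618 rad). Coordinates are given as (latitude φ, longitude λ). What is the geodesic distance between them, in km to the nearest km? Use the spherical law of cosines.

With latitudes φ₁ = 30.000°, φ₂ = 60.000° and longitude difference Δλ = 60.000°:
cos c = sin φ₁ sin φ₂ + cos φ₁ cos φ₂ cos Δλ = (0.5000)(0.8660) + (0.8660)(0.5000)(0.5000) = 0.64952,
so c = arccos(0.64952) = 0.86385 rad.
Distance = R·c = 1737.4 × 0.8638 ≈ 1501 km.

1501 km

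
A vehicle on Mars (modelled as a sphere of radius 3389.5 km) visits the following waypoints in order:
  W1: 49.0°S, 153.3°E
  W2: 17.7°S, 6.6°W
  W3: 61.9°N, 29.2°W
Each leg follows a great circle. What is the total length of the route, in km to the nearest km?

11391 km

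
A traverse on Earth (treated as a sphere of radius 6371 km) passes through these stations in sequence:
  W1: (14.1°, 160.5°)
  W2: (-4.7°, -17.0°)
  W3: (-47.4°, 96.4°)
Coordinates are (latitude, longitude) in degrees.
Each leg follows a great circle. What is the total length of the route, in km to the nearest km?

Leg W1→W2: central angle 2.9720 rad, distance 18934.6 km.
Leg W2→W3: central angle 1.7799 rad, distance 11339.9 km.
Total: 18934.6 + 11339.9 ≈ 30274 km.

30274 km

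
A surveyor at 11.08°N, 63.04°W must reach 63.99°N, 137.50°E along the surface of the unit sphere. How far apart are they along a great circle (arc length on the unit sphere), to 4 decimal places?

1.8032

In radians: φ₁ = 0.1934, φ₂ = 1.1168, Δλ = -159.460° = -2.7831 rad.
cos c = sin φ₁ sin φ₂ + cos φ₁ cos φ₂ cos Δλ = (0.1922)(0.8987) + (0.9814)(0.4385)(-0.9364) = -0.23028,
so c = arccos(-0.23028) = 1.80316 rad.
On the unit sphere the arc length equals the central angle: 1.8032.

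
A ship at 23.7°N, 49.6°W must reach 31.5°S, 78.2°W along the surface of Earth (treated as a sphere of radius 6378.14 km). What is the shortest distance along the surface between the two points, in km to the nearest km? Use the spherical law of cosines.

6859 km

With latitudes φ₁ = 23.700°, φ₂ = -31.500° and longitude difference Δλ = -28.600°:
cos c = sin φ₁ sin φ₂ + cos φ₁ cos φ₂ cos Δλ = (0.4019)(-0.5225) + (0.9157)(0.8526)(0.8780) = 0.47545,
so c = arccos(0.47545) = 1.07532 rad.
Distance = R·c = 6378.14 × 1.0753 ≈ 6859 km.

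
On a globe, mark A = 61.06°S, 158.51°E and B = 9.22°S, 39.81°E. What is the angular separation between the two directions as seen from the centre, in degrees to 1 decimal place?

95.1°

In radians: φ₁ = -1.0657, φ₂ = -0.1609, Δλ = -118.700° = -2.0717 rad.
cos c = sin φ₁ sin φ₂ + cos φ₁ cos φ₂ cos Δλ = (-0.8751)(-0.1602) + (0.4839)(0.9871)(-0.4802) = -0.08916,
so c = arccos(-0.08916) = 1.66007 rad.
So the angular separation is 95.1°.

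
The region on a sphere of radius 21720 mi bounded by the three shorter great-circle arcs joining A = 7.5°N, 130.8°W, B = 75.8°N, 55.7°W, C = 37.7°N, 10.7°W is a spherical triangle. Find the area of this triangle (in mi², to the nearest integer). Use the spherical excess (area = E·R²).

282858007 mi²

Side lengths (central angles): a = 0.7523, b = 1.8898, c = 1.3806 rad; semiperimeter s = 2.0113.
By l'Huilier's theorem, tan(E/4) = √[tan(s/2) tan((s−a)/2) tan((s−b)/2) tan((s−c)/2)], giving spherical excess E = 0.5996 rad.
Area = E·R² = 0.5996 × (21720)² ≈ 282858007 mi².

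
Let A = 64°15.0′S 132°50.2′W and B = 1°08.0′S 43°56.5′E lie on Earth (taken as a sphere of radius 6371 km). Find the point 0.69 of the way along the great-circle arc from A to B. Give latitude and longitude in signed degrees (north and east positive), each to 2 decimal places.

-36.64°, 42.83°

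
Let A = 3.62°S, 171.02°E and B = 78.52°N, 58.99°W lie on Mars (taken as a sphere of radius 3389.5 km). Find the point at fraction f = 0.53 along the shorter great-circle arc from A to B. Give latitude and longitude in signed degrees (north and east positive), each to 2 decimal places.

49.01°, -178.01°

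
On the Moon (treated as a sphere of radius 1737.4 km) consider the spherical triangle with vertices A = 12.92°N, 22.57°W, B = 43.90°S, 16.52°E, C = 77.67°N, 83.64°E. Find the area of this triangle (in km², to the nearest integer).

3464031 km²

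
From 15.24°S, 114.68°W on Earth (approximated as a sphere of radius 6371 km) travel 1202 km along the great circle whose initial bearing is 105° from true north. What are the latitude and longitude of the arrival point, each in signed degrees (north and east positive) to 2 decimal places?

Angular distance δ = d/R = 1202/6371 = 0.18867 rad; initial bearing θ = 1.8326 rad.
sin φ₂ = sin φ₁ cos δ + cos φ₁ sin δ cos θ = (-0.2629)(0.9823) + (0.9648)(0.1876)(-0.2588) = -0.3050, so φ₂ = -17.76°.
Δλ = atan2(sin θ sin δ cos φ₁, cos δ − sin φ₁ sin φ₂) = atan2(0.1748, 0.9021) = 10.966°.
λ₂ = -114.680° + 10.966° = -103.71°.

-17.76°, -103.71°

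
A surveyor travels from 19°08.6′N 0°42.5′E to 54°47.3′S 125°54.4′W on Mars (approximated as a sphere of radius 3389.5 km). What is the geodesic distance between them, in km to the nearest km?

In radians: φ₁ = 0.3341, φ₂ = -0.9562, Δλ = -126.615° = -2.2098 rad.
Haversine: a = sin²(Δφ/2) + cos φ₁ cos φ₂ sin²(Δλ/2) = 0.3616 + (0.9447)(0.5766)(0.7982) = 0.79641.
Central angle c = 2·arcsin(√a) = 2.20535 rad.
Distance = R·c = 3389.5 × 2.2053 ≈ 7475 km.

7475 km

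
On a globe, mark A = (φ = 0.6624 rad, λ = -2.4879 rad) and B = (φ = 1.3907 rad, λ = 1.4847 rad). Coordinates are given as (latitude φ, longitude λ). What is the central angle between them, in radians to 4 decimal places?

1.0358 rad

In radians: φ₁ = 0.6624, φ₂ = 1.3907, Δλ = -132.387° = -2.3106 rad.
Haversine: a = sin²(Δφ/2) + cos φ₁ cos φ₂ sin²(Δλ/2) = 0.1268 + (0.7885)(0.1791)(0.8371) = 0.24508.
Central angle c = 2·arcsin(√a) = 1.03579 rad.
So the angular separation is 1.0358 rad.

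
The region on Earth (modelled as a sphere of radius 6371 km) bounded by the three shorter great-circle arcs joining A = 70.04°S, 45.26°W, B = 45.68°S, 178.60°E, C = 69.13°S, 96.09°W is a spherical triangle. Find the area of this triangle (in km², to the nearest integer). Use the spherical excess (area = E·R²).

3771807 km²

Side lengths (central angles): a = 0.8109, b = 0.3009, c = 1.0466 rad; semiperimeter s = 1.0792.
By l'Huilier's theorem, tan(E/4) = √[tan(s/2) tan((s−a)/2) tan((s−b)/2) tan((s−c)/2)], giving spherical excess E = 0.0929 rad.
Area = E·R² = 0.0929 × (6371)² ≈ 3771807 km².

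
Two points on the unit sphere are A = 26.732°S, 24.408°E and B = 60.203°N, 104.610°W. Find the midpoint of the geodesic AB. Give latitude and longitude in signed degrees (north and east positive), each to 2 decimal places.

The central angle between A and B is δ = 2.3047 rad.
With f = 0.5, the slerp weights are sin((1−f)δ)/sin δ = 1.2305 and sin(fδ)/sin δ = 1.2305.
Weighted sum of the unit vectors: (1.2305)·(0.8133,0.3691,-0.4498) + (1.2305)·(-0.1253,-0.4809,0.8678) = (0.8465, -0.1376, 0.5143).
Converting back: φ = atan2(z, √(x²+y²)) = 30.95°, λ = atan2(y, x) = -9.23°.

30.95°, -9.23°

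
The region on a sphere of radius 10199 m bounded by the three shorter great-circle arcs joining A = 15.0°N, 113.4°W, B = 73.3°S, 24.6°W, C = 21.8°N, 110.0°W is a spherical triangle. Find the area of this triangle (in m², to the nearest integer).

12507029 m²

Side lengths (central angles): a = 1.9117, b = 0.1313, c = 1.8153 rad; semiperimeter s = 1.9292.
By l'Huilier's theorem, tan(E/4) = √[tan(s/2) tan((s−a)/2) tan((s−b)/2) tan((s−c)/2)], giving spherical excess E = 0.1202 rad.
Area = E·R² = 0.1202 × (10199)² ≈ 12507029 m².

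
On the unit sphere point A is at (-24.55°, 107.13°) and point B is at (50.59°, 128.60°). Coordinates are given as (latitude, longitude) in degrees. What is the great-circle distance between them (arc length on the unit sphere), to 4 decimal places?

1.3527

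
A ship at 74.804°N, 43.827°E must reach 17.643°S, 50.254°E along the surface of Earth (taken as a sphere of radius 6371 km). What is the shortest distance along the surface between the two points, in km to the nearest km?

With latitudes φ₁ = 74.804°, φ₂ = -17.643° and longitude difference Δλ = 6.427°:
cos c = sin φ₁ sin φ₂ + cos φ₁ cos φ₂ cos Δλ = (0.9650)(-0.3031) + (0.2621)(0.9530)(0.9937) = -0.04427,
so c = arccos(-0.04427) = 1.61508 rad.
Distance = R·c = 6371 × 1.6151 ≈ 10290 km.

10290 km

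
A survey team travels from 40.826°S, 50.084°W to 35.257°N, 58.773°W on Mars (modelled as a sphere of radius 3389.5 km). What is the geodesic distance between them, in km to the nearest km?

Let φ₁ = -0.7125 rad, φ₂ = 0.6154 rad, and Δλ = -0.1517 rad.
cos c = sin φ₁ sin φ₂ + cos φ₁ cos φ₂ cos Δλ = (-0.6538)(0.5772) + (0.7567)(0.8166)(0.9885) = 0.23342,
so c = arccos(0.23342) = 1.33520 rad.
Distance = R·c = 3389.5 × 1.3352 ≈ 4526 km.

4526 km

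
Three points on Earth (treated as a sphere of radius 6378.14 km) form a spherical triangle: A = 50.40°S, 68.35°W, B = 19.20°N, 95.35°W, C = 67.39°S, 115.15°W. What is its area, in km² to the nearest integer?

Side lengths (central angles): a = 1.5328, b = 0.4969, c = 1.2839 rad; semiperimeter s = 1.6568.
By l'Huilier's theorem, tan(E/4) = √[tan(s/2) tan((s−a)/2) tan((s−b)/2) tan((s−c)/2)], giving spherical excess E = 0.3648 rad.
Area = E·R² = 0.3648 × (6378.14)² ≈ 14840322 km².

14840322 km²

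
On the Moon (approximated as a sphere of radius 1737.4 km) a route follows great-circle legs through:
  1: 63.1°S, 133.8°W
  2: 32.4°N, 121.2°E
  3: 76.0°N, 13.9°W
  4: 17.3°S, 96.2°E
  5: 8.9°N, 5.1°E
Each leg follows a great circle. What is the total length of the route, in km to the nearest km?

Leg 1→2: central angle 2.1855 rad, distance 3797.1 km.
Leg 2→3: central angle 1.1862 rad, distance 2060.8 km.
Leg 3→4: central angle 1.9476 rad, distance 3383.7 km.
Leg 4→5: central angle 1.6350 rad, distance 2840.6 km.
Total: 3797.1 + 2060.8 + 3383.7 + 2840.6 ≈ 12082 km.

12082 km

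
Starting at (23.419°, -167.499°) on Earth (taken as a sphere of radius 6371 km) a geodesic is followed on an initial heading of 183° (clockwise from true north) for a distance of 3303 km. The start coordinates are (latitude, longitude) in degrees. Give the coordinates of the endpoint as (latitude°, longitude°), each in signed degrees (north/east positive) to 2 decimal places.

-6.25°, -168.99°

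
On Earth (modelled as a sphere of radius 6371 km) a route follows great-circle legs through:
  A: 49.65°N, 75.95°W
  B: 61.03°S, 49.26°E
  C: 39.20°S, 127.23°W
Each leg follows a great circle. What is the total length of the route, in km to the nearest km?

25316 km

Leg A→B: central angle 2.5822 rad, distance 16450.9 km.
Leg B→C: central angle 1.3915 rad, distance 8865.5 km.
Total: 16450.9 + 8865.5 ≈ 25316 km.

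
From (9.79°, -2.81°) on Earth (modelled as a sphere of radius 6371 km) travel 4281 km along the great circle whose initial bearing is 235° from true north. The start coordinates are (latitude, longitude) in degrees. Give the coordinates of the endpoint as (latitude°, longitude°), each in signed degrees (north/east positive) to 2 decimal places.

Angular distance δ = d/R = 4281/6371 = 0.67195 rad; initial bearing θ = 4.1015 rad.
sin φ₂ = sin φ₁ cos δ + cos φ₁ sin δ cos θ = (0.1700)(0.7826) + (0.9854)(0.6225)(-0.5736) = -0.2188, so φ₂ = -12.64°.
Δλ = atan2(sin θ sin δ cos φ₁, cos δ − sin φ₁ sin φ₂) = atan2(-0.5025, 0.8198) = -31.506°.
λ₂ = -2.810° − 31.506° = -34.32°.

-12.64°, -34.32°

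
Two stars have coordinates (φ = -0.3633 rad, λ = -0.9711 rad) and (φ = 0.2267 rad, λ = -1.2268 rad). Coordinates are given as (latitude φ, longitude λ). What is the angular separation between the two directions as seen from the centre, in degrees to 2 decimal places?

36.74°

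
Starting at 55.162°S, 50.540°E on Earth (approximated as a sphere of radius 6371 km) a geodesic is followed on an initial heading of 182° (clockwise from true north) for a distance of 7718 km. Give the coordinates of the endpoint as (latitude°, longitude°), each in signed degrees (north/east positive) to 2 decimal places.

Angular distance δ = d/R = 7718/6371 = 1.21143 rad; initial bearing θ = 3.1765 rad.
sin φ₂ = sin φ₁ cos δ + cos φ₁ sin δ cos θ = (-0.8208)(0.3517) + (0.5713)(0.9361)(-0.9994) = -0.8231, so φ₂ = -55.40°.
Δλ = atan2(sin θ sin δ cos φ₁, cos δ − sin φ₁ sin φ₂) = atan2(-0.0187, -0.3239) = -176.702°.
λ₂ = 50.540° − 176.702° = -126.16°.

-55.40°, -126.16°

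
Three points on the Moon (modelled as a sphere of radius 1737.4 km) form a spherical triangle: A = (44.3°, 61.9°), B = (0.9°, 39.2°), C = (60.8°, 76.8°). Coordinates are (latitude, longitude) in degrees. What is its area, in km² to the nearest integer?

69210 km²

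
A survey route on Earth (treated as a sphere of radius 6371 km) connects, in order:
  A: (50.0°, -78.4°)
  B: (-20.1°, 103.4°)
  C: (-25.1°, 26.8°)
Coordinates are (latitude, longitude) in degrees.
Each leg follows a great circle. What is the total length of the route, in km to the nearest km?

Leg A→B: central angle 2.6191 rad, distance 16686.6 km.
Leg B→C: central angle 1.2208 rad, distance 7777.9 km.
Total: 16686.6 + 7777.9 ≈ 24464 km.

24464 km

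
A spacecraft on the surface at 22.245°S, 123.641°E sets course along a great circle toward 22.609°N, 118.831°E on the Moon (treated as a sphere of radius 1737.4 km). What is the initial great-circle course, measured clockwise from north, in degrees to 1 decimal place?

Δλ = -4.810° = -0.0840 rad.
y = sin Δλ · cos φ₂ = (-0.0839)(0.9231) = -0.0774
x = cos φ₁ sin φ₂ − sin φ₁ cos φ₂ cos Δλ = (0.9256)(0.3844) − (-0.3786)(0.9231)(0.9965) = 0.7041
θ = atan2(y, x) = -6.27°; adding 360° gives 353.7°.

353.7°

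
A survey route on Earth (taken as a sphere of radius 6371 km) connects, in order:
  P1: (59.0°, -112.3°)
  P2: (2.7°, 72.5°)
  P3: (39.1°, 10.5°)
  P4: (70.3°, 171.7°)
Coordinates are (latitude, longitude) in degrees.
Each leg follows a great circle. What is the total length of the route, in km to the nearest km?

Leg P1→P2: central angle 2.0627 rad, distance 13141.3 km.
Leg P2→P3: central angle 1.1662 rad, distance 7429.9 km.
Leg P3→P4: central angle 1.2174 rad, distance 7755.8 km.
Total: 13141.3 + 7429.9 + 7755.8 ≈ 28327 km.

28327 km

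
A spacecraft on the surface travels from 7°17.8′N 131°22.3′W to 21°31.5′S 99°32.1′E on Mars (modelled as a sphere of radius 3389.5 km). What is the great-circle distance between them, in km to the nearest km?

7628 km

With latitudes φ₁ = 7.297°, φ₂ = -21.525° and longitude difference Δλ = -129.093°:
cos c = sin φ₁ sin φ₂ + cos φ₁ cos φ₂ cos Δλ = (0.1270)(-0.3669) + (0.9919)(0.9303)(-0.6306) = -0.62846,
so c = arccos(-0.62846) = 2.25036 rad.
Distance = R·c = 3389.5 × 2.2504 ≈ 7628 km.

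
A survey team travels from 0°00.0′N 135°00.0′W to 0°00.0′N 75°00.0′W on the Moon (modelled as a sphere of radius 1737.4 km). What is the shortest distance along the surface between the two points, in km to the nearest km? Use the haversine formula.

1819 km

In radians: φ₁ = 0.0000, φ₂ = 0.0000, Δλ = 60.000° = 1.0472 rad.
Haversine: a = sin²(Δφ/2) + cos φ₁ cos φ₂ sin²(Δλ/2) = 0.0000 + (1.0000)(1.0000)(0.2500) = 0.25000.
Central angle c = 2·arcsin(√a) = 1.04720 rad.
Distance = R·c = 1737.4 × 1.0472 ≈ 1819 km.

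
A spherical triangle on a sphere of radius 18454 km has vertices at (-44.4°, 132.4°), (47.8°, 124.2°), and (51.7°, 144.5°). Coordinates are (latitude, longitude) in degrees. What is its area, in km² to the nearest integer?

83582318 km²

Side lengths (central angles): a = 0.2379, b = 1.6872, c = 1.6141 rad; semiperimeter s = 1.7696.
By l'Huilier's theorem, tan(E/4) = √[tan(s/2) tan((s−a)/2) tan((s−b)/2) tan((s−c)/2)], giving spherical excess E = 0.2454 rad.
Area = E·R² = 0.2454 × (18454)² ≈ 83582318 km².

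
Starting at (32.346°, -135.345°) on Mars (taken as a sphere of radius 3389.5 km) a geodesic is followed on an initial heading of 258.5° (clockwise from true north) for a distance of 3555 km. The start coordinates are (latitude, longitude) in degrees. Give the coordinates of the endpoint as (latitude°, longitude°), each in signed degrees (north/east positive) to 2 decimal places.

6.94°, 165.82°

Angular distance δ = d/R = 3555/3389.5 = 1.04883 rad; initial bearing θ = 4.5117 rad.
sin φ₂ = sin φ₁ cos δ + cos φ₁ sin δ cos θ = (0.5350)(0.4986) + (0.8448)(0.8668)(-0.1994) = 0.1208, so φ₂ = 6.94°.
Δλ = atan2(sin θ sin δ cos φ₁, cos δ − sin φ₁ sin φ₂) = atan2(-0.7176, 0.4340) = -58.837°.
λ₂ = -135.345° − 58.837° = -194.18° → 165.82° after wrapping to (−180°, 180°].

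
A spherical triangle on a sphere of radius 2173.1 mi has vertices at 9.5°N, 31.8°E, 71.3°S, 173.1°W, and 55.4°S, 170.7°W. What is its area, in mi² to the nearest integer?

1029491 mi²

Side lengths (central angles): a = 0.2781, b = 2.2827, c = 2.0299 rad; semiperimeter s = 2.2954.
By l'Huilier's theorem, tan(E/4) = √[tan(s/2) tan((s−a)/2) tan((s−b)/2) tan((s−c)/2)], giving spherical excess E = 0.2180 rad.
Area = E·R² = 0.2180 × (2173.1)² ≈ 1029491 mi².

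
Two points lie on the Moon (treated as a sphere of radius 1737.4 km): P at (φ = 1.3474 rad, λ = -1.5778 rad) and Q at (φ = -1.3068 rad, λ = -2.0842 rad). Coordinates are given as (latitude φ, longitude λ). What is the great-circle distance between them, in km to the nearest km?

4639 km

With latitudes φ₁ = 77.200°, φ₂ = -74.874° and longitude difference Δλ = -29.015°:
cos c = sin φ₁ sin φ₂ + cos φ₁ cos φ₂ cos Δλ = (0.9752)(-0.9654) + (0.2215)(0.2609)(0.8745) = -0.89081,
so c = arccos(-0.89081) = 2.66993 rad.
Distance = R·c = 1737.4 × 2.6699 ≈ 4639 km.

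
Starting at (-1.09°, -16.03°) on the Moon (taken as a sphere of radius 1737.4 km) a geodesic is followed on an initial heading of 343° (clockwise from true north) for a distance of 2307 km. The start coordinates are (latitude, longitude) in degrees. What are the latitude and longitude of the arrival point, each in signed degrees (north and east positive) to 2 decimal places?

Angular distance δ = d/R = 2307/1737.4 = 1.32785 rad; initial bearing θ = 5.9865 rad.
sin φ₂ = sin φ₁ cos δ + cos φ₁ sin δ cos θ = (-0.0190)(0.2406) + (0.9998)(0.9706)(0.9563) = 0.9235, so φ₂ = 67.44°.
Δλ = atan2(sin θ sin δ cos φ₁, cos δ − sin φ₁ sin φ₂) = atan2(-0.2837, 0.2581) = -47.705°.
λ₂ = -16.030° − 47.705° = -63.73°.

67.44°, -63.73°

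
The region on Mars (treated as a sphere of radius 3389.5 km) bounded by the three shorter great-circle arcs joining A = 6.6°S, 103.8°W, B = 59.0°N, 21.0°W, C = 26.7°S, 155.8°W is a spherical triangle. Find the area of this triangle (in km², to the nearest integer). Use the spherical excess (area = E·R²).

10257628 km²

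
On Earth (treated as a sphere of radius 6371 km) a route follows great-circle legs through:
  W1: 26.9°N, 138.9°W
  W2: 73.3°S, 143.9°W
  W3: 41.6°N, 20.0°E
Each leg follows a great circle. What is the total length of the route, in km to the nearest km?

27537 km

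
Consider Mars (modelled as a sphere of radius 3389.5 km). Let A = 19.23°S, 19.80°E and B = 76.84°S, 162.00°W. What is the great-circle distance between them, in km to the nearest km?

4965 km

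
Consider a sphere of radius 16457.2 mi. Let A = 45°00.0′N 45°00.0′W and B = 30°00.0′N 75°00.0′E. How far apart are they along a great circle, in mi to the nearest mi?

25071 mi

Let φ₁ = 0.7854 rad, φ₂ = 0.5236 rad, and Δλ = 2.0944 rad.
cos c = sin φ₁ sin φ₂ + cos φ₁ cos φ₂ cos Δλ = (0.7071)(0.5000) + (0.7071)(0.8660)(-0.5000) = 0.04737,
so c = arccos(0.04737) = 1.52341 rad.
Distance = R·c = 16457.2 × 1.5234 ≈ 25071 mi.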